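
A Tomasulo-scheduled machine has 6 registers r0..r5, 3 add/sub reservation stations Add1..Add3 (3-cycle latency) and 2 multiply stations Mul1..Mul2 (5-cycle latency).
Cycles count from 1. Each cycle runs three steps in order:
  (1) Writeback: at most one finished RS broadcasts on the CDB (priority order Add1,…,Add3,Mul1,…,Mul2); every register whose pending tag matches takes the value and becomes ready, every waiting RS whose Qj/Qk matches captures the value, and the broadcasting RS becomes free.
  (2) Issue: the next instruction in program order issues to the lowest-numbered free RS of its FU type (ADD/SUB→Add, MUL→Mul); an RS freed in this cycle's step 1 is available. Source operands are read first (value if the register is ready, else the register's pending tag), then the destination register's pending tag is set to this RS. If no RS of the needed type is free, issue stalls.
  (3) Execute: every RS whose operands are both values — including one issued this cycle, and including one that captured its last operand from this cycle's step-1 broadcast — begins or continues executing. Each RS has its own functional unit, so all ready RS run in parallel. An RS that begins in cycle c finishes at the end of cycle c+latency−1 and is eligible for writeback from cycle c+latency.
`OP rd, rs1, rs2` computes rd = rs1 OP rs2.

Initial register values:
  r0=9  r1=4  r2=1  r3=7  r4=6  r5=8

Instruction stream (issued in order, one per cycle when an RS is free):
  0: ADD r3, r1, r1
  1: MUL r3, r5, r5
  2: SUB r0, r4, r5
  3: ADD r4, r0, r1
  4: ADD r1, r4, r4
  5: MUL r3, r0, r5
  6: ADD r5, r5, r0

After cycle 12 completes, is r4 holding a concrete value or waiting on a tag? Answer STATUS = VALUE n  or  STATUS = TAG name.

  c1: issue ADD r3<-Add1  regs: r0:9,r1:4,r2:1,r3:Add1,r4:6,r5:8
  c2: issue MUL r3<-Mul1  regs: r0:9,r1:4,r2:1,r3:Mul1,r4:6,r5:8
  c3: issue SUB r0<-Add2  regs: r0:Add2,r1:4,r2:1,r3:Mul1,r4:6,r5:8
  c4: CDB Add1=8; issue ADD r4<-Add1  regs: r0:Add2,r1:4,r2:1,r3:Mul1,r4:Add1,r5:8
  c5: issue ADD r1<-Add3  regs: r0:Add2,r1:Add3,r2:1,r3:Mul1,r4:Add1,r5:8
  c6: CDB Add2=-2; issue MUL r3<-Mul2  regs: r0:-2,r1:Add3,r2:1,r3:Mul2,r4:Add1,r5:8
  c7: CDB Mul1=64; issue ADD r5<-Add2  regs: r0:-2,r1:Add3,r2:1,r3:Mul2,r4:Add1,r5:Add2
  c8: -  regs: r0:-2,r1:Add3,r2:1,r3:Mul2,r4:Add1,r5:Add2
  c9: CDB Add1=2  regs: r0:-2,r1:Add3,r2:1,r3:Mul2,r4:2,r5:Add2
  c10: CDB Add2=6  regs: r0:-2,r1:Add3,r2:1,r3:Mul2,r4:2,r5:6
  c11: CDB Mul2=-16  regs: r0:-2,r1:Add3,r2:1,r3:-16,r4:2,r5:6
  c12: CDB Add3=4  regs: r0:-2,r1:4,r2:1,r3:-16,r4:2,r5:6

STATUS = VALUE 2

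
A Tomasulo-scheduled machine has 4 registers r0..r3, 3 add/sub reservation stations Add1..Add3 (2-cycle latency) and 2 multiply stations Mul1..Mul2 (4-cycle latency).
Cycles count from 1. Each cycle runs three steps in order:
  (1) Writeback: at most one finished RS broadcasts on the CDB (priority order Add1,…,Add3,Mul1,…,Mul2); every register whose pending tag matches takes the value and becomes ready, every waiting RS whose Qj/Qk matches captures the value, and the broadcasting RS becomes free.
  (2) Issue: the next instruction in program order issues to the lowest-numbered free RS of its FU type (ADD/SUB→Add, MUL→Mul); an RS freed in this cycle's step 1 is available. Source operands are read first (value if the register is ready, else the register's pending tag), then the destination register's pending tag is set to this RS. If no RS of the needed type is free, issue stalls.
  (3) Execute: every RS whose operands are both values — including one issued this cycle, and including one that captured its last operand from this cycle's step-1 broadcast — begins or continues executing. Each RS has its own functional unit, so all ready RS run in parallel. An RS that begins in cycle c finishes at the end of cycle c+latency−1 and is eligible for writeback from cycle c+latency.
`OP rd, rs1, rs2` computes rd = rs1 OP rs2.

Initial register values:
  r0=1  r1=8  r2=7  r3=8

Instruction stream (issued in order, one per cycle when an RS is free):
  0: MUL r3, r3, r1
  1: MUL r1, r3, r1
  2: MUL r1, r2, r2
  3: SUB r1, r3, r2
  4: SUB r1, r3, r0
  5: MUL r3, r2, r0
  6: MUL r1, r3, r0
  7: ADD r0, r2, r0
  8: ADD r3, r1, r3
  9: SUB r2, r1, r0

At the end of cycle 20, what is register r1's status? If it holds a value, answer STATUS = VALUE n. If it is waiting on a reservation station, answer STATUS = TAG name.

STATUS = VALUE 7

c1: issue MUL r3<-Mul1 | r0:1,r1:8,r2:7,r3:Mul1
c2: issue MUL r1<-Mul2 | r0:1,r1:Mul2,r2:7,r3:Mul1
c3: stall | r0:1,r1:Mul2,r2:7,r3:Mul1
c4: stall | r0:1,r1:Mul2,r2:7,r3:Mul1
c5: CDB Mul1=64; issue MUL r1<-Mul1 | r0:1,r1:Mul1,r2:7,r3:64
c6: issue SUB r1<-Add1 | r0:1,r1:Add1,r2:7,r3:64
c7: issue SUB r1<-Add2 | r0:1,r1:Add2,r2:7,r3:64
c8: CDB Add1=57; stall | r0:1,r1:Add2,r2:7,r3:64
c9: CDB Add2=63; stall | r0:1,r1:63,r2:7,r3:64
c10: CDB Mul1=49; issue MUL r3<-Mul1 | r0:1,r1:63,r2:7,r3:Mul1
c11: CDB Mul2=512; issue MUL r1<-Mul2 | r0:1,r1:Mul2,r2:7,r3:Mul1
c12: issue ADD r0<-Add1 | r0:Add1,r1:Mul2,r2:7,r3:Mul1
c13: issue ADD r3<-Add2 | r0:Add1,r1:Mul2,r2:7,r3:Add2
c14: CDB Add1=8; issue SUB r2<-Add1 | r0:8,r1:Mul2,r2:Add1,r3:Add2
c15: CDB Mul1=7 | r0:8,r1:Mul2,r2:Add1,r3:Add2
c16: - | r0:8,r1:Mul2,r2:Add1,r3:Add2
c17: - | r0:8,r1:Mul2,r2:Add1,r3:Add2
c18: - | r0:8,r1:Mul2,r2:Add1,r3:Add2
c19: CDB Mul2=7 | r0:8,r1:7,r2:Add1,r3:Add2
c20: - | r0:8,r1:7,r2:Add1,r3:Add2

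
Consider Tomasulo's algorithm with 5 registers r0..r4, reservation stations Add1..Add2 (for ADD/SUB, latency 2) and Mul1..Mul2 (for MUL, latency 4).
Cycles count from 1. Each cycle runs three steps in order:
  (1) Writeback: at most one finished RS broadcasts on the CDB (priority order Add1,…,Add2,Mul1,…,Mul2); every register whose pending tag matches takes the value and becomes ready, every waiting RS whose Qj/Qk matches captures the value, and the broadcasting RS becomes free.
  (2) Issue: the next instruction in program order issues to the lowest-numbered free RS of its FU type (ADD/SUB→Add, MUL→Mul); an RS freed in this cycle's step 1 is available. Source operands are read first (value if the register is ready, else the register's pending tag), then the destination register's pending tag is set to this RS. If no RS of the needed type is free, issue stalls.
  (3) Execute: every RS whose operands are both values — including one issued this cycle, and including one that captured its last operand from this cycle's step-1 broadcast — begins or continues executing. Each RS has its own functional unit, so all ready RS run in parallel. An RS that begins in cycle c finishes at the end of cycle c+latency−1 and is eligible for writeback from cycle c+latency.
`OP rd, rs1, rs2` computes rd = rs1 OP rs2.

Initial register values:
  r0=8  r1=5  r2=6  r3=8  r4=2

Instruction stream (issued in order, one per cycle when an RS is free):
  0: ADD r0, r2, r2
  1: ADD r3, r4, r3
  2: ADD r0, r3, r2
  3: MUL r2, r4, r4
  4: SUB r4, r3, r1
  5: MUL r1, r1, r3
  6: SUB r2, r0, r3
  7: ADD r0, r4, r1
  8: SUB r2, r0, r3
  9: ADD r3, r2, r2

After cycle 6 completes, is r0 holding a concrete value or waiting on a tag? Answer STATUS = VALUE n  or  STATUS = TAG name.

c1: issue ADD r0<-Add1 | r0:Add1,r1:5,r2:6,r3:8,r4:2
c2: issue ADD r3<-Add2 | r0:Add1,r1:5,r2:6,r3:Add2,r4:2
c3: CDB Add1=12; issue ADD r0<-Add1 | r0:Add1,r1:5,r2:6,r3:Add2,r4:2
c4: CDB Add2=10; issue MUL r2<-Mul1 | r0:Add1,r1:5,r2:Mul1,r3:10,r4:2
c5: issue SUB r4<-Add2 | r0:Add1,r1:5,r2:Mul1,r3:10,r4:Add2
c6: CDB Add1=16; issue MUL r1<-Mul2 | r0:16,r1:Mul2,r2:Mul1,r3:10,r4:Add2

STATUS = VALUE 16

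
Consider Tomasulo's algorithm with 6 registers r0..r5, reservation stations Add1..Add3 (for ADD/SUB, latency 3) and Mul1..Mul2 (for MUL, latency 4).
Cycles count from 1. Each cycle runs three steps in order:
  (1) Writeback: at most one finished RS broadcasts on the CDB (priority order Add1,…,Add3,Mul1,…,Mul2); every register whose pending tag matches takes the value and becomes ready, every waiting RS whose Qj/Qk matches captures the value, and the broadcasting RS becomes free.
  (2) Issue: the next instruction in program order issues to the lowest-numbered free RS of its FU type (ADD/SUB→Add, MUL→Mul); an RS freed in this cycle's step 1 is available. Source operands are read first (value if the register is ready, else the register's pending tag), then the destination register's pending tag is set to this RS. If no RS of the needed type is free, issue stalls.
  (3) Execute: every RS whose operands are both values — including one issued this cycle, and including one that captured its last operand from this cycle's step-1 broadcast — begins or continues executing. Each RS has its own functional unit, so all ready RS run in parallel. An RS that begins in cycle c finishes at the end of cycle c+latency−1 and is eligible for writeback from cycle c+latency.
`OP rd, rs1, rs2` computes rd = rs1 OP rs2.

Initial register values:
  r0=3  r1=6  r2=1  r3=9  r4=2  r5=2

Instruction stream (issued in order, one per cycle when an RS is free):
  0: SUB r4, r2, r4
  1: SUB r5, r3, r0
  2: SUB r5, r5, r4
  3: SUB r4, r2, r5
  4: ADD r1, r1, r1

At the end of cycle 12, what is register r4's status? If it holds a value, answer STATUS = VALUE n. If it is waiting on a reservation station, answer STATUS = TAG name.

cycle 1: issue SUB r4<-Add1 // r0:3,r1:6,r2:1,r3:9,r4:Add1,r5:2
cycle 2: issue SUB r5<-Add2 // r0:3,r1:6,r2:1,r3:9,r4:Add1,r5:Add2
cycle 3: issue SUB r5<-Add3 // r0:3,r1:6,r2:1,r3:9,r4:Add1,r5:Add3
cycle 4: CDB Add1=-1; issue SUB r4<-Add1 // r0:3,r1:6,r2:1,r3:9,r4:Add1,r5:Add3
cycle 5: CDB Add2=6; issue ADD r1<-Add2 // r0:3,r1:Add2,r2:1,r3:9,r4:Add1,r5:Add3
cycle 6: - // r0:3,r1:Add2,r2:1,r3:9,r4:Add1,r5:Add3
cycle 7: - // r0:3,r1:Add2,r2:1,r3:9,r4:Add1,r5:Add3
cycle 8: CDB Add2=12 // r0:3,r1:12,r2:1,r3:9,r4:Add1,r5:Add3
cycle 9: CDB Add3=7 // r0:3,r1:12,r2:1,r3:9,r4:Add1,r5:7
cycle 10: - // r0:3,r1:12,r2:1,r3:9,r4:Add1,r5:7
cycle 11: - // r0:3,r1:12,r2:1,r3:9,r4:Add1,r5:7
cycle 12: CDB Add1=-6 // r0:3,r1:12,r2:1,r3:9,r4:-6,r5:7

STATUS = VALUE -6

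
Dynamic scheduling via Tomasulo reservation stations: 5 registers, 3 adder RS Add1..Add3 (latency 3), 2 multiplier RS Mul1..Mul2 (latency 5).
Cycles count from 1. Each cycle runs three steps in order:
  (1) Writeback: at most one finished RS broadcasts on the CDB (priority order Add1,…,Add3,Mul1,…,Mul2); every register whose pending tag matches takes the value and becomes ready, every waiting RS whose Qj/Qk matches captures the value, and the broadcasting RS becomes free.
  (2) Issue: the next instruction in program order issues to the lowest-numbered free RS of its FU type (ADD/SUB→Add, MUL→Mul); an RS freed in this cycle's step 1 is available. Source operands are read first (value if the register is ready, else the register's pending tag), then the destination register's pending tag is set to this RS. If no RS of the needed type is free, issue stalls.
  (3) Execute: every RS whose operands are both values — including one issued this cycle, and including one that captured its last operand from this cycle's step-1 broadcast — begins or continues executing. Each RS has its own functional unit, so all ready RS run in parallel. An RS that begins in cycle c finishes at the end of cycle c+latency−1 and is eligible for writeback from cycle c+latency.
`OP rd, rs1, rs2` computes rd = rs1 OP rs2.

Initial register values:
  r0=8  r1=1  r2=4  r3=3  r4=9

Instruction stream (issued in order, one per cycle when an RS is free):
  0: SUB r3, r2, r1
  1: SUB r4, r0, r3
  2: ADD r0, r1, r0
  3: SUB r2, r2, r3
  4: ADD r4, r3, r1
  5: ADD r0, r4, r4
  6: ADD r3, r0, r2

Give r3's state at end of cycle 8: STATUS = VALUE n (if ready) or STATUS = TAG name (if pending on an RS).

cycle 1: issue SUB r3<-Add1 // r0:8,r1:1,r2:4,r3:Add1,r4:9
cycle 2: issue SUB r4<-Add2 // r0:8,r1:1,r2:4,r3:Add1,r4:Add2
cycle 3: issue ADD r0<-Add3 // r0:Add3,r1:1,r2:4,r3:Add1,r4:Add2
cycle 4: CDB Add1=3; issue SUB r2<-Add1 // r0:Add3,r1:1,r2:Add1,r3:3,r4:Add2
cycle 5: stall // r0:Add3,r1:1,r2:Add1,r3:3,r4:Add2
cycle 6: CDB Add3=9; issue ADD r4<-Add3 // r0:9,r1:1,r2:Add1,r3:3,r4:Add3
cycle 7: CDB Add1=1; issue ADD r0<-Add1 // r0:Add1,r1:1,r2:1,r3:3,r4:Add3
cycle 8: CDB Add2=5; issue ADD r3<-Add2 // r0:Add1,r1:1,r2:1,r3:Add2,r4:Add3

STATUS = TAG Add2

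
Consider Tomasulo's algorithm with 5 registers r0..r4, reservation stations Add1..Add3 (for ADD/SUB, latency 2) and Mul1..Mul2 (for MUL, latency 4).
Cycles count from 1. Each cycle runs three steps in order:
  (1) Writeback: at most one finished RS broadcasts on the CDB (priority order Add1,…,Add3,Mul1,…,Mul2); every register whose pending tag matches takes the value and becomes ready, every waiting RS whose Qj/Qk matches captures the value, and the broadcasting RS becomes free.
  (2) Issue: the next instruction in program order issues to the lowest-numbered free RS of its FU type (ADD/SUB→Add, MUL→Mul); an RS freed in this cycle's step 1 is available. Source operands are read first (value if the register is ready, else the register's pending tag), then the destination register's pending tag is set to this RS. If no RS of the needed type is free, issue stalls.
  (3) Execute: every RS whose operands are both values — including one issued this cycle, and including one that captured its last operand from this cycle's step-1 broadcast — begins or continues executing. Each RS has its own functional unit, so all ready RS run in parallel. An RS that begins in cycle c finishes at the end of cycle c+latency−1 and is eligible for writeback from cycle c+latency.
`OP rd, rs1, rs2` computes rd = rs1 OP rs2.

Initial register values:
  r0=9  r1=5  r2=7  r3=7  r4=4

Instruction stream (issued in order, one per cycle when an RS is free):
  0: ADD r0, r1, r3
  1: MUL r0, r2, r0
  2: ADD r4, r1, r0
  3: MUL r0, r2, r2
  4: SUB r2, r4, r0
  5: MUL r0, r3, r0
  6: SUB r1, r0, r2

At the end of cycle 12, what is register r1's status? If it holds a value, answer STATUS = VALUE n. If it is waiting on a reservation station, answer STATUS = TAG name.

STATUS = TAG Add3

  c1: issue ADD r0<-Add1  regs: r0:Add1,r1:5,r2:7,r3:7,r4:4
  c2: issue MUL r0<-Mul1  regs: r0:Mul1,r1:5,r2:7,r3:7,r4:4
  c3: CDB Add1=12; issue ADD r4<-Add1  regs: r0:Mul1,r1:5,r2:7,r3:7,r4:Add1
  c4: issue MUL r0<-Mul2  regs: r0:Mul2,r1:5,r2:7,r3:7,r4:Add1
  c5: issue SUB r2<-Add2  regs: r0:Mul2,r1:5,r2:Add2,r3:7,r4:Add1
  c6: stall  regs: r0:Mul2,r1:5,r2:Add2,r3:7,r4:Add1
  c7: CDB Mul1=84; issue MUL r0<-Mul1  regs: r0:Mul1,r1:5,r2:Add2,r3:7,r4:Add1
  c8: CDB Mul2=49; issue SUB r1<-Add3  regs: r0:Mul1,r1:Add3,r2:Add2,r3:7,r4:Add1
  c9: CDB Add1=89  regs: r0:Mul1,r1:Add3,r2:Add2,r3:7,r4:89
  c10: -  regs: r0:Mul1,r1:Add3,r2:Add2,r3:7,r4:89
  c11: CDB Add2=40  regs: r0:Mul1,r1:Add3,r2:40,r3:7,r4:89
  c12: CDB Mul1=343  regs: r0:343,r1:Add3,r2:40,r3:7,r4:89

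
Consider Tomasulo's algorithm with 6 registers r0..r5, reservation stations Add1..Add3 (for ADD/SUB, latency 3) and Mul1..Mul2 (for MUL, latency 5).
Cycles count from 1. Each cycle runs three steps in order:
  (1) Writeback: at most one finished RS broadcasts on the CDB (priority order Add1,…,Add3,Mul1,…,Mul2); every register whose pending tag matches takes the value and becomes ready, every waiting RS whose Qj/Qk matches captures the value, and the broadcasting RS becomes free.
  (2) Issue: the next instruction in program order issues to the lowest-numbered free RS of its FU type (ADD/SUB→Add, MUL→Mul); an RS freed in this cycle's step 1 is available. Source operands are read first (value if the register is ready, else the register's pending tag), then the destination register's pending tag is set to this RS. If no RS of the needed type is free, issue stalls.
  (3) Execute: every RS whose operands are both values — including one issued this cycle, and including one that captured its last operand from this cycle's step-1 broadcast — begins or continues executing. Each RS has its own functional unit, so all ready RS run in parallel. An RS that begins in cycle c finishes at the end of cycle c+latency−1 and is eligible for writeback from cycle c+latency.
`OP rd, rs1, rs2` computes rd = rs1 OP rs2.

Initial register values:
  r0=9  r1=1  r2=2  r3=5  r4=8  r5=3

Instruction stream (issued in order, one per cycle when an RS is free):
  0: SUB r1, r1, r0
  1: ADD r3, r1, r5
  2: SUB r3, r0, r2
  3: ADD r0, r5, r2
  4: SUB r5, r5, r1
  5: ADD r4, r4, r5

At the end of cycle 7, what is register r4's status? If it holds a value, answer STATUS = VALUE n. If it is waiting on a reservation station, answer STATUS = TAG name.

STATUS = TAG Add1

  c1: issue SUB r1<-Add1  regs: r0:9,r1:Add1,r2:2,r3:5,r4:8,r5:3
  c2: issue ADD r3<-Add2  regs: r0:9,r1:Add1,r2:2,r3:Add2,r4:8,r5:3
  c3: issue SUB r3<-Add3  regs: r0:9,r1:Add1,r2:2,r3:Add3,r4:8,r5:3
  c4: CDB Add1=-8; issue ADD r0<-Add1  regs: r0:Add1,r1:-8,r2:2,r3:Add3,r4:8,r5:3
  c5: stall  regs: r0:Add1,r1:-8,r2:2,r3:Add3,r4:8,r5:3
  c6: CDB Add3=7; issue SUB r5<-Add3  regs: r0:Add1,r1:-8,r2:2,r3:7,r4:8,r5:Add3
  c7: CDB Add1=5; issue ADD r4<-Add1  regs: r0:5,r1:-8,r2:2,r3:7,r4:Add1,r5:Add3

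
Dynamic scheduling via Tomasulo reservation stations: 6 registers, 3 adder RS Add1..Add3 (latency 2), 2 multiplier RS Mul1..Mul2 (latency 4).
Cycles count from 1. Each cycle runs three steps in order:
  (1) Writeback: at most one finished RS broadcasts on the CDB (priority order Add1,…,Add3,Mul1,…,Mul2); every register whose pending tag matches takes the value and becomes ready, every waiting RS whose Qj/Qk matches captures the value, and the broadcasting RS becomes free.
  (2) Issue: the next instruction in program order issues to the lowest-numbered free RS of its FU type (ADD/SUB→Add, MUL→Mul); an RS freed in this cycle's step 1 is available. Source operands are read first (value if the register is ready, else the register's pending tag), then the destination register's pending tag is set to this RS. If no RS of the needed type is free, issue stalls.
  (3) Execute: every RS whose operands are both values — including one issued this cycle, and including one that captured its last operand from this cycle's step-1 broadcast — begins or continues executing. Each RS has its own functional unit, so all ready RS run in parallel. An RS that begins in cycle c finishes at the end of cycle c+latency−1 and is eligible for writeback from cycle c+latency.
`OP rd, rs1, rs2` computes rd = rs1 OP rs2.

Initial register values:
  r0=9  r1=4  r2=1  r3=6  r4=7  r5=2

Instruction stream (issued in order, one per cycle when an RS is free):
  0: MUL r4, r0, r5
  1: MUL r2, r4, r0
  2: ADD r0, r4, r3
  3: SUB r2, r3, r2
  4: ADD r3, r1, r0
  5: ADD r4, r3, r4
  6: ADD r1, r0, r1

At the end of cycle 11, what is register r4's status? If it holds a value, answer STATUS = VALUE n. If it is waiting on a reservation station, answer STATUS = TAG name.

STATUS = VALUE 46

c1: issue MUL r4<-Mul1 | r0:9,r1:4,r2:1,r3:6,r4:Mul1,r5:2
c2: issue MUL r2<-Mul2 | r0:9,r1:4,r2:Mul2,r3:6,r4:Mul1,r5:2
c3: issue ADD r0<-Add1 | r0:Add1,r1:4,r2:Mul2,r3:6,r4:Mul1,r5:2
c4: issue SUB r2<-Add2 | r0:Add1,r1:4,r2:Add2,r3:6,r4:Mul1,r5:2
c5: CDB Mul1=18; issue ADD r3<-Add3 | r0:Add1,r1:4,r2:Add2,r3:Add3,r4:18,r5:2
c6: stall | r0:Add1,r1:4,r2:Add2,r3:Add3,r4:18,r5:2
c7: CDB Add1=24; issue ADD r4<-Add1 | r0:24,r1:4,r2:Add2,r3:Add3,r4:Add1,r5:2
c8: stall | r0:24,r1:4,r2:Add2,r3:Add3,r4:Add1,r5:2
c9: CDB Add3=28; issue ADD r1<-Add3 | r0:24,r1:Add3,r2:Add2,r3:28,r4:Add1,r5:2
c10: CDB Mul2=162 | r0:24,r1:Add3,r2:Add2,r3:28,r4:Add1,r5:2
c11: CDB Add1=46 | r0:24,r1:Add3,r2:Add2,r3:28,r4:46,r5:2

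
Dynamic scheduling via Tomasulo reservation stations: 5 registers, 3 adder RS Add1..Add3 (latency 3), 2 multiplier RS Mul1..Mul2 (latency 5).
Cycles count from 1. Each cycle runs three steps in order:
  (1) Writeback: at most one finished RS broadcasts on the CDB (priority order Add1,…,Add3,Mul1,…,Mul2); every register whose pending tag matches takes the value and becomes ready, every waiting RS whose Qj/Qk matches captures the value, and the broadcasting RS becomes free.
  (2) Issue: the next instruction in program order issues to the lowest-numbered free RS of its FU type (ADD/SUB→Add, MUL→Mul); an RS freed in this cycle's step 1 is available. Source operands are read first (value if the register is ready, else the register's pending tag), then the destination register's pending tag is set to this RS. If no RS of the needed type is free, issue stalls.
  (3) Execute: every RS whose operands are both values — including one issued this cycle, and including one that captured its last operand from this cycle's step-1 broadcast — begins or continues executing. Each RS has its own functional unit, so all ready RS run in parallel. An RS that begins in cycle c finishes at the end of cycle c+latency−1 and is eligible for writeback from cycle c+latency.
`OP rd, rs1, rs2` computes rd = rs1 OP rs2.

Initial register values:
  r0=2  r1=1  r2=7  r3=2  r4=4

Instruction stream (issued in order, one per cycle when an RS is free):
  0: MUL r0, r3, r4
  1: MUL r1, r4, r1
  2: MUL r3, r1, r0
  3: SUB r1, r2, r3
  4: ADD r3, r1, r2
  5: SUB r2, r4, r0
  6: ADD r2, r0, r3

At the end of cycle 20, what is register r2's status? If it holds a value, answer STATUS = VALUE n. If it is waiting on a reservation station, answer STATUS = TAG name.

STATUS = TAG Add3

cycle 1: issue MUL r0<-Mul1 // r0:Mul1,r1:1,r2:7,r3:2,r4:4
cycle 2: issue MUL r1<-Mul2 // r0:Mul1,r1:Mul2,r2:7,r3:2,r4:4
cycle 3: stall // r0:Mul1,r1:Mul2,r2:7,r3:2,r4:4
cycle 4: stall // r0:Mul1,r1:Mul2,r2:7,r3:2,r4:4
cycle 5: stall // r0:Mul1,r1:Mul2,r2:7,r3:2,r4:4
cycle 6: CDB Mul1=8; issue MUL r3<-Mul1 // r0:8,r1:Mul2,r2:7,r3:Mul1,r4:4
cycle 7: CDB Mul2=4; issue SUB r1<-Add1 // r0:8,r1:Add1,r2:7,r3:Mul1,r4:4
cycle 8: issue ADD r3<-Add2 // r0:8,r1:Add1,r2:7,r3:Add2,r4:4
cycle 9: issue SUB r2<-Add3 // r0:8,r1:Add1,r2:Add3,r3:Add2,r4:4
cycle 10: stall // r0:8,r1:Add1,r2:Add3,r3:Add2,r4:4
cycle 11: stall // r0:8,r1:Add1,r2:Add3,r3:Add2,r4:4
cycle 12: CDB Add3=-4; issue ADD r2<-Add3 // r0:8,r1:Add1,r2:Add3,r3:Add2,r4:4
cycle 13: CDB Mul1=32 // r0:8,r1:Add1,r2:Add3,r3:Add2,r4:4
cycle 14: - // r0:8,r1:Add1,r2:Add3,r3:Add2,r4:4
cycle 15: - // r0:8,r1:Add1,r2:Add3,r3:Add2,r4:4
cycle 16: CDB Add1=-25 // r0:8,r1:-25,r2:Add3,r3:Add2,r4:4
cycle 17: - // r0:8,r1:-25,r2:Add3,r3:Add2,r4:4
cycle 18: - // r0:8,r1:-25,r2:Add3,r3:Add2,r4:4
cycle 19: CDB Add2=-18 // r0:8,r1:-25,r2:Add3,r3:-18,r4:4
cycle 20: - // r0:8,r1:-25,r2:Add3,r3:-18,r4:4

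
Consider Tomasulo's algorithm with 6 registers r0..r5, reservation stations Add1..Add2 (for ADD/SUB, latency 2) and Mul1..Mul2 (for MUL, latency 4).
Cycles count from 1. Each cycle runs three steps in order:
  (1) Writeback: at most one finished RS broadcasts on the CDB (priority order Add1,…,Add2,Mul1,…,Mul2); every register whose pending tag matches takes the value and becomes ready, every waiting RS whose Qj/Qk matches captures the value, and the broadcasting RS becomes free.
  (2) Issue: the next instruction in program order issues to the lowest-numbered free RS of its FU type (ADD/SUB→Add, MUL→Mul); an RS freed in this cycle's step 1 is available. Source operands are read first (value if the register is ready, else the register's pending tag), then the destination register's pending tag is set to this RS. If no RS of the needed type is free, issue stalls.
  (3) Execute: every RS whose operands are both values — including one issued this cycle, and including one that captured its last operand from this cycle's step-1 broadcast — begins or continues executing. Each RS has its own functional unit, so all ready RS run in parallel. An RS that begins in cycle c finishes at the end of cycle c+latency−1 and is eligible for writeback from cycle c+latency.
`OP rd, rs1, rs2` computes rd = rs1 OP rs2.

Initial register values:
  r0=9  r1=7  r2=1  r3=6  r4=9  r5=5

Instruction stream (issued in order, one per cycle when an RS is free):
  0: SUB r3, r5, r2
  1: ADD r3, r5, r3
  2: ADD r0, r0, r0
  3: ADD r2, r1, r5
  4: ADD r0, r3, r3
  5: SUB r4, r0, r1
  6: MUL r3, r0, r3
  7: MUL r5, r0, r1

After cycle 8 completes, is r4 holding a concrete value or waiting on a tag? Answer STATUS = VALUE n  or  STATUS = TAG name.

STATUS = TAG Add1

c1: issue SUB r3<-Add1 | r0:9,r1:7,r2:1,r3:Add1,r4:9,r5:5
c2: issue ADD r3<-Add2 | r0:9,r1:7,r2:1,r3:Add2,r4:9,r5:5
c3: CDB Add1=4; issue ADD r0<-Add1 | r0:Add1,r1:7,r2:1,r3:Add2,r4:9,r5:5
c4: stall | r0:Add1,r1:7,r2:1,r3:Add2,r4:9,r5:5
c5: CDB Add1=18; issue ADD r2<-Add1 | r0:18,r1:7,r2:Add1,r3:Add2,r4:9,r5:5
c6: CDB Add2=9; issue ADD r0<-Add2 | r0:Add2,r1:7,r2:Add1,r3:9,r4:9,r5:5
c7: CDB Add1=12; issue SUB r4<-Add1 | r0:Add2,r1:7,r2:12,r3:9,r4:Add1,r5:5
c8: CDB Add2=18; issue MUL r3<-Mul1 | r0:18,r1:7,r2:12,r3:Mul1,r4:Add1,r5:5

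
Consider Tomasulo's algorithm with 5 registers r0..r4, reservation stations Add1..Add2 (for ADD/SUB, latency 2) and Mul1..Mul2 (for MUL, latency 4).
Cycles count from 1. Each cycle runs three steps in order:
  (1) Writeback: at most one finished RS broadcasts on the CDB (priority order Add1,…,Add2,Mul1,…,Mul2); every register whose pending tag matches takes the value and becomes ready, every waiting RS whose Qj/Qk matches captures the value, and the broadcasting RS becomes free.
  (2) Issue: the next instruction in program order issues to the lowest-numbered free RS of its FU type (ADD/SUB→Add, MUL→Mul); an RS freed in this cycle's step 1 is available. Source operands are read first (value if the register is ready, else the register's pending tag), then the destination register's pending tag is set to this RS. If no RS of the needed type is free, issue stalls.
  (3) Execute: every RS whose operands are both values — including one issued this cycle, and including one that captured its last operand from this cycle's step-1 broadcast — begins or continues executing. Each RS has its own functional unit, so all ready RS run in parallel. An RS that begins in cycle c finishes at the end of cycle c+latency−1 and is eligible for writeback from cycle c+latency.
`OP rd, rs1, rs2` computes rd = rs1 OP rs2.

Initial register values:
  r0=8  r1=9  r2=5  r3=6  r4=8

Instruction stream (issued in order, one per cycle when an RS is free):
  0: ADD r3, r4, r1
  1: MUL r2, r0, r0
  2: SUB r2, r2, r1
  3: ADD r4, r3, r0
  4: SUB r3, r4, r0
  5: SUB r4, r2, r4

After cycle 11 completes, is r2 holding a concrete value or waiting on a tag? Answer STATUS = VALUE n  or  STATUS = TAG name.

c1: issue ADD r3<-Add1 | r0:8,r1:9,r2:5,r3:Add1,r4:8
c2: issue MUL r2<-Mul1 | r0:8,r1:9,r2:Mul1,r3:Add1,r4:8
c3: CDB Add1=17; issue SUB r2<-Add1 | r0:8,r1:9,r2:Add1,r3:17,r4:8
c4: issue ADD r4<-Add2 | r0:8,r1:9,r2:Add1,r3:17,r4:Add2
c5: stall | r0:8,r1:9,r2:Add1,r3:17,r4:Add2
c6: CDB Add2=25; issue SUB r3<-Add2 | r0:8,r1:9,r2:Add1,r3:Add2,r4:25
c7: CDB Mul1=64; stall | r0:8,r1:9,r2:Add1,r3:Add2,r4:25
c8: CDB Add2=17; issue SUB r4<-Add2 | r0:8,r1:9,r2:Add1,r3:17,r4:Add2
c9: CDB Add1=55 | r0:8,r1:9,r2:55,r3:17,r4:Add2
c10: - | r0:8,r1:9,r2:55,r3:17,r4:Add2
c11: CDB Add2=30 | r0:8,r1:9,r2:55,r3:17,r4:30

STATUS = VALUE 55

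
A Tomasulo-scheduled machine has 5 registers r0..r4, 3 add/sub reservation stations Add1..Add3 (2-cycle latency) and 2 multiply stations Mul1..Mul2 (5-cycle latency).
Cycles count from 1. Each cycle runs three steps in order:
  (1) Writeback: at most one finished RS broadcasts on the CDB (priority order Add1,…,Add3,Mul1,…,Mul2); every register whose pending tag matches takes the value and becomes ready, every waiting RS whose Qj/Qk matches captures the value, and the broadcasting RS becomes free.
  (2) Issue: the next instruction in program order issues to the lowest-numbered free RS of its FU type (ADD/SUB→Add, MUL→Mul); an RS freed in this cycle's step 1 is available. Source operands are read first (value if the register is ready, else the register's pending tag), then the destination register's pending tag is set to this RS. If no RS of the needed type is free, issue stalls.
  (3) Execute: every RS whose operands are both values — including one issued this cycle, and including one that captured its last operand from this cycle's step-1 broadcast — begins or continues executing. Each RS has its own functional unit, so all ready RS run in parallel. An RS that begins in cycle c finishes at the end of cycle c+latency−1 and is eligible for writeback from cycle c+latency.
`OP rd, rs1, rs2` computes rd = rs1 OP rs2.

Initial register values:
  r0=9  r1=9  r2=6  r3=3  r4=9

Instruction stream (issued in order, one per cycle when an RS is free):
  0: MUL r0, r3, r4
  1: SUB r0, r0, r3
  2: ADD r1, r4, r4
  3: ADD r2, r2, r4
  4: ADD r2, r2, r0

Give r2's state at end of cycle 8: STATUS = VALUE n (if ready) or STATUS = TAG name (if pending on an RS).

c1: issue MUL r0<-Mul1 | r0:Mul1,r1:9,r2:6,r3:3,r4:9
c2: issue SUB r0<-Add1 | r0:Add1,r1:9,r2:6,r3:3,r4:9
c3: issue ADD r1<-Add2 | r0:Add1,r1:Add2,r2:6,r3:3,r4:9
c4: issue ADD r2<-Add3 | r0:Add1,r1:Add2,r2:Add3,r3:3,r4:9
c5: CDB Add2=18; issue ADD r2<-Add2 | r0:Add1,r1:18,r2:Add2,r3:3,r4:9
c6: CDB Add3=15 | r0:Add1,r1:18,r2:Add2,r3:3,r4:9
c7: CDB Mul1=27 | r0:Add1,r1:18,r2:Add2,r3:3,r4:9
c8: - | r0:Add1,r1:18,r2:Add2,r3:3,r4:9

STATUS = TAG Add2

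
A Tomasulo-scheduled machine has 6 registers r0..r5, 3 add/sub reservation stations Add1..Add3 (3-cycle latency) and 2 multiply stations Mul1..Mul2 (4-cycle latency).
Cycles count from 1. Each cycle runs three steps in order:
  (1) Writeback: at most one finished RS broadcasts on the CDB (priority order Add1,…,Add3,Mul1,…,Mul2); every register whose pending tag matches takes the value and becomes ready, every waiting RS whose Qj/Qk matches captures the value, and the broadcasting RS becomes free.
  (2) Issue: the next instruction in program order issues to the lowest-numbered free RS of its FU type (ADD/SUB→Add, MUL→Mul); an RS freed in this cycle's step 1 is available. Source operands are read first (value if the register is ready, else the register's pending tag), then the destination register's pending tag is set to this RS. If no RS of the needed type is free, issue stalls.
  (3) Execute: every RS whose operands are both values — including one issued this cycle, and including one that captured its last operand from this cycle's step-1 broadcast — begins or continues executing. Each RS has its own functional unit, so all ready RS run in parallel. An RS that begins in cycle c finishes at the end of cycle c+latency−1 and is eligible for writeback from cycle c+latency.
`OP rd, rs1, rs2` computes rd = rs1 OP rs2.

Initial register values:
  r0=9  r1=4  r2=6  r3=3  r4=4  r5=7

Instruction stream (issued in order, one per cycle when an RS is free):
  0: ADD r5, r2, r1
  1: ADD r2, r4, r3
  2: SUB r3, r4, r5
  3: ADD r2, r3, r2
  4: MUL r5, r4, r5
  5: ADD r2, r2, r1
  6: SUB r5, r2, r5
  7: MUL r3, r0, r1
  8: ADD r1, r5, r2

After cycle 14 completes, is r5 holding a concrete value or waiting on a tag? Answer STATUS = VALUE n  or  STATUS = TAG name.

STATUS = TAG Add3

c1: issue ADD r5<-Add1 | r0:9,r1:4,r2:6,r3:3,r4:4,r5:Add1
c2: issue ADD r2<-Add2 | r0:9,r1:4,r2:Add2,r3:3,r4:4,r5:Add1
c3: issue SUB r3<-Add3 | r0:9,r1:4,r2:Add2,r3:Add3,r4:4,r5:Add1
c4: CDB Add1=10; issue ADD r2<-Add1 | r0:9,r1:4,r2:Add1,r3:Add3,r4:4,r5:10
c5: CDB Add2=7; issue MUL r5<-Mul1 | r0:9,r1:4,r2:Add1,r3:Add3,r4:4,r5:Mul1
c6: issue ADD r2<-Add2 | r0:9,r1:4,r2:Add2,r3:Add3,r4:4,r5:Mul1
c7: CDB Add3=-6; issue SUB r5<-Add3 | r0:9,r1:4,r2:Add2,r3:-6,r4:4,r5:Add3
c8: issue MUL r3<-Mul2 | r0:9,r1:4,r2:Add2,r3:Mul2,r4:4,r5:Add3
c9: CDB Mul1=40; stall | r0:9,r1:4,r2:Add2,r3:Mul2,r4:4,r5:Add3
c10: CDB Add1=1; issue ADD r1<-Add1 | r0:9,r1:Add1,r2:Add2,r3:Mul2,r4:4,r5:Add3
c11: - | r0:9,r1:Add1,r2:Add2,r3:Mul2,r4:4,r5:Add3
c12: CDB Mul2=36 | r0:9,r1:Add1,r2:Add2,r3:36,r4:4,r5:Add3
c13: CDB Add2=5 | r0:9,r1:Add1,r2:5,r3:36,r4:4,r5:Add3
c14: - | r0:9,r1:Add1,r2:5,r3:36,r4:4,r5:Add3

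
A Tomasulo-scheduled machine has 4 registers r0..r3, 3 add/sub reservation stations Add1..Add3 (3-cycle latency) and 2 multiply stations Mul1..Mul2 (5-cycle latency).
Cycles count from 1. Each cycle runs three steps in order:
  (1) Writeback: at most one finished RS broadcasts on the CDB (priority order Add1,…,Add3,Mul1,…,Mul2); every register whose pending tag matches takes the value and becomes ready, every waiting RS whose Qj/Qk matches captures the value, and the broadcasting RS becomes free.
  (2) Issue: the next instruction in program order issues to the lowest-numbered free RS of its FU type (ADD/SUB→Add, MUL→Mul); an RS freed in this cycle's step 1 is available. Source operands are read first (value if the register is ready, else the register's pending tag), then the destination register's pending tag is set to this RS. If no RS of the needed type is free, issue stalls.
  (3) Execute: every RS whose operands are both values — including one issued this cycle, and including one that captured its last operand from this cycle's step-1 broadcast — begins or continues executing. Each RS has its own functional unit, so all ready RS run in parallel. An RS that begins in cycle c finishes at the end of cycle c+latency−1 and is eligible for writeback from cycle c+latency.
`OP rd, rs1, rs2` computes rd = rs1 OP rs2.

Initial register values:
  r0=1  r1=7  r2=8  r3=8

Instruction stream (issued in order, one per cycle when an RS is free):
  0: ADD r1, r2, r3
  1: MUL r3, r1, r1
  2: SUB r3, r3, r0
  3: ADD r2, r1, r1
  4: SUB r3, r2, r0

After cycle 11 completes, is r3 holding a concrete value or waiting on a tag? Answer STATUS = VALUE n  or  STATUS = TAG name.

STATUS = VALUE 31

cycle 1: issue ADD r1<-Add1 // r0:1,r1:Add1,r2:8,r3:8
cycle 2: issue MUL r3<-Mul1 // r0:1,r1:Add1,r2:8,r3:Mul1
cycle 3: issue SUB r3<-Add2 // r0:1,r1:Add1,r2:8,r3:Add2
cycle 4: CDB Add1=16; issue ADD r2<-Add1 // r0:1,r1:16,r2:Add1,r3:Add2
cycle 5: issue SUB r3<-Add3 // r0:1,r1:16,r2:Add1,r3:Add3
cycle 6: - // r0:1,r1:16,r2:Add1,r3:Add3
cycle 7: CDB Add1=32 // r0:1,r1:16,r2:32,r3:Add3
cycle 8: - // r0:1,r1:16,r2:32,r3:Add3
cycle 9: CDB Mul1=256 // r0:1,r1:16,r2:32,r3:Add3
cycle 10: CDB Add3=31 // r0:1,r1:16,r2:32,r3:31
cycle 11: - // r0:1,r1:16,r2:32,r3:31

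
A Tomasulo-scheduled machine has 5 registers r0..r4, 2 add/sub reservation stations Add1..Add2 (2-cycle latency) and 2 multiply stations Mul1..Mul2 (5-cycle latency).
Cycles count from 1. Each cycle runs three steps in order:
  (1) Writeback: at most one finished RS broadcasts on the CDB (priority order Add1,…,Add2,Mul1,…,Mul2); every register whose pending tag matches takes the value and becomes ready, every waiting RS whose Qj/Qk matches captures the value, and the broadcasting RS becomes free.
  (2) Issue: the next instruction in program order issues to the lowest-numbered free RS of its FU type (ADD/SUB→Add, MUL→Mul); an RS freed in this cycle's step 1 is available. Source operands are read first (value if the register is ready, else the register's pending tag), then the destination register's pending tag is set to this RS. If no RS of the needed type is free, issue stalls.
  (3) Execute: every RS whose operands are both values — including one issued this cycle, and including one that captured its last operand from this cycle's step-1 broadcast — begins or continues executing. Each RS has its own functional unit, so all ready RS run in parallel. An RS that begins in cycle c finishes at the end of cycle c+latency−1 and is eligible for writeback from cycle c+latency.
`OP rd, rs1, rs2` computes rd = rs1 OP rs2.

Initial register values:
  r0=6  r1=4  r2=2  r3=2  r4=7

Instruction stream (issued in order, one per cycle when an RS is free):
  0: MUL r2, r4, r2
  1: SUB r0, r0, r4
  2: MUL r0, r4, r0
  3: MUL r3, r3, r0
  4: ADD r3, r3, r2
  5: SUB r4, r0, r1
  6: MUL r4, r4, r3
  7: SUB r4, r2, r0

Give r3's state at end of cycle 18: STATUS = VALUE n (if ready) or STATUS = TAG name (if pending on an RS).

cycle 1: issue MUL r2<-Mul1 // r0:6,r1:4,r2:Mul1,r3:2,r4:7
cycle 2: issue SUB r0<-Add1 // r0:Add1,r1:4,r2:Mul1,r3:2,r4:7
cycle 3: issue MUL r0<-Mul2 // r0:Mul2,r1:4,r2:Mul1,r3:2,r4:7
cycle 4: CDB Add1=-1; stall // r0:Mul2,r1:4,r2:Mul1,r3:2,r4:7
cycle 5: stall // r0:Mul2,r1:4,r2:Mul1,r3:2,r4:7
cycle 6: CDB Mul1=14; issue MUL r3<-Mul1 // r0:Mul2,r1:4,r2:14,r3:Mul1,r4:7
cycle 7: issue ADD r3<-Add1 // r0:Mul2,r1:4,r2:14,r3:Add1,r4:7
cycle 8: issue SUB r4<-Add2 // r0:Mul2,r1:4,r2:14,r3:Add1,r4:Add2
cycle 9: CDB Mul2=-7; issue MUL r4<-Mul2 // r0:-7,r1:4,r2:14,r3:Add1,r4:Mul2
cycle 10: stall // r0:-7,r1:4,r2:14,r3:Add1,r4:Mul2
cycle 11: CDB Add2=-11; issue SUB r4<-Add2 // r0:-7,r1:4,r2:14,r3:Add1,r4:Add2
cycle 12: - // r0:-7,r1:4,r2:14,r3:Add1,r4:Add2
cycle 13: CDB Add2=21 // r0:-7,r1:4,r2:14,r3:Add1,r4:21
cycle 14: CDB Mul1=-14 // r0:-7,r1:4,r2:14,r3:Add1,r4:21
cycle 15: - // r0:-7,r1:4,r2:14,r3:Add1,r4:21
cycle 16: CDB Add1=0 // r0:-7,r1:4,r2:14,r3:0,r4:21
cycle 17: - // r0:-7,r1:4,r2:14,r3:0,r4:21
cycle 18: - // r0:-7,r1:4,r2:14,r3:0,r4:21

STATUS = VALUE 0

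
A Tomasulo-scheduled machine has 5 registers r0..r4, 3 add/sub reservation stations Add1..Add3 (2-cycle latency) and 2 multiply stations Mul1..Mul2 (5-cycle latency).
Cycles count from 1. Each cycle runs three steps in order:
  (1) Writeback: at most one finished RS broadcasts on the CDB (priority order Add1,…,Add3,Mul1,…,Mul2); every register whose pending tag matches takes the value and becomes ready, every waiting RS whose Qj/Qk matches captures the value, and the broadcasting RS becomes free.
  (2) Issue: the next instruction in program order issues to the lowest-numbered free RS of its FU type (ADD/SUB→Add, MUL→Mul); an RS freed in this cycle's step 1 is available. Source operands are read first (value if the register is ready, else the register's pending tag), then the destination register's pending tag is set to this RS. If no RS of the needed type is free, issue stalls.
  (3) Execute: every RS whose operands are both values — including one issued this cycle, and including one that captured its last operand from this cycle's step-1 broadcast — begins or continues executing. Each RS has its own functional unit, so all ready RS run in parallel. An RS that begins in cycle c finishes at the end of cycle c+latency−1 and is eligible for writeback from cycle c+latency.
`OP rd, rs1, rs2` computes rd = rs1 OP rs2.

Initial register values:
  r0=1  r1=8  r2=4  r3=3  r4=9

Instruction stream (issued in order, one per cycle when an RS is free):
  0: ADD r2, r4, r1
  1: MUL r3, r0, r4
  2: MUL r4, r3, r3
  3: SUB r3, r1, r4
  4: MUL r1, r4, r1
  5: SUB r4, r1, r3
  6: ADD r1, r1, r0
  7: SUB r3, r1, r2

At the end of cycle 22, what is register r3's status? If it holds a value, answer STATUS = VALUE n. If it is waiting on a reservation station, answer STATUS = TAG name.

c1: issue ADD r2<-Add1 | r0:1,r1:8,r2:Add1,r3:3,r4:9
c2: issue MUL r3<-Mul1 | r0:1,r1:8,r2:Add1,r3:Mul1,r4:9
c3: CDB Add1=17; issue MUL r4<-Mul2 | r0:1,r1:8,r2:17,r3:Mul1,r4:Mul2
c4: issue SUB r3<-Add1 | r0:1,r1:8,r2:17,r3:Add1,r4:Mul2
c5: stall | r0:1,r1:8,r2:17,r3:Add1,r4:Mul2
c6: stall | r0:1,r1:8,r2:17,r3:Add1,r4:Mul2
c7: CDB Mul1=9; issue MUL r1<-Mul1 | r0:1,r1:Mul1,r2:17,r3:Add1,r4:Mul2
c8: issue SUB r4<-Add2 | r0:1,r1:Mul1,r2:17,r3:Add1,r4:Add2
c9: issue ADD r1<-Add3 | r0:1,r1:Add3,r2:17,r3:Add1,r4:Add2
c10: stall | r0:1,r1:Add3,r2:17,r3:Add1,r4:Add2
c11: stall | r0:1,r1:Add3,r2:17,r3:Add1,r4:Add2
c12: CDB Mul2=81; stall | r0:1,r1:Add3,r2:17,r3:Add1,r4:Add2
c13: stall | r0:1,r1:Add3,r2:17,r3:Add1,r4:Add2
c14: CDB Add1=-73; issue SUB r3<-Add1 | r0:1,r1:Add3,r2:17,r3:Add1,r4:Add2
c15: - | r0:1,r1:Add3,r2:17,r3:Add1,r4:Add2
c16: - | r0:1,r1:Add3,r2:17,r3:Add1,r4:Add2
c17: CDB Mul1=648 | r0:1,r1:Add3,r2:17,r3:Add1,r4:Add2
c18: - | r0:1,r1:Add3,r2:17,r3:Add1,r4:Add2
c19: CDB Add2=721 | r0:1,r1:Add3,r2:17,r3:Add1,r4:721
c20: CDB Add3=649 | r0:1,r1:649,r2:17,r3:Add1,r4:721
c21: - | r0:1,r1:649,r2:17,r3:Add1,r4:721
c22: CDB Add1=632 | r0:1,r1:649,r2:17,r3:632,r4:721

STATUS = VALUE 632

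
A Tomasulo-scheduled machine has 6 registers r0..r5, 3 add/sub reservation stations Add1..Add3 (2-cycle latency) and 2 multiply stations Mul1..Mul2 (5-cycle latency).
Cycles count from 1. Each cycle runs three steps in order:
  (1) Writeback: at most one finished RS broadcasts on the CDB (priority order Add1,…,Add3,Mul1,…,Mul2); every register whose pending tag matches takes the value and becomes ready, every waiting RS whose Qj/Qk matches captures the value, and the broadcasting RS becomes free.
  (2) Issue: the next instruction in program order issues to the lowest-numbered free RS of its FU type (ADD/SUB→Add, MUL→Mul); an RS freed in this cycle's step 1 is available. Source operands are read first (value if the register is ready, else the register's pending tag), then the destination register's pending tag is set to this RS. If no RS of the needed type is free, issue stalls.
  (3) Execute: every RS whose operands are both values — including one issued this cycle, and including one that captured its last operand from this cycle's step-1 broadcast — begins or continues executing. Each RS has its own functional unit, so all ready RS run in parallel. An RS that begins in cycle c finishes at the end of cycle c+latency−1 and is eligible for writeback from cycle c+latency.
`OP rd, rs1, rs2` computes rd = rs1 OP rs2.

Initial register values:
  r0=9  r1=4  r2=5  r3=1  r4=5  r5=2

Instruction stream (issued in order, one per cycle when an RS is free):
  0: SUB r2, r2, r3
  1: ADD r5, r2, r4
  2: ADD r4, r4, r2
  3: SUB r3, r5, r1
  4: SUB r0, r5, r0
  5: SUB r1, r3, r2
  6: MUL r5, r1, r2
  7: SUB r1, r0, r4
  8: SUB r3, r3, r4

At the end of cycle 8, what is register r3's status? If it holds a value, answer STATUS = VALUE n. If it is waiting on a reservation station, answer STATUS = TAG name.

  c1: issue SUB r2<-Add1  regs: r0:9,r1:4,r2:Add1,r3:1,r4:5,r5:2
  c2: issue ADD r5<-Add2  regs: r0:9,r1:4,r2:Add1,r3:1,r4:5,r5:Add2
  c3: CDB Add1=4; issue ADD r4<-Add1  regs: r0:9,r1:4,r2:4,r3:1,r4:Add1,r5:Add2
  c4: issue SUB r3<-Add3  regs: r0:9,r1:4,r2:4,r3:Add3,r4:Add1,r5:Add2
  c5: CDB Add1=9; issue SUB r0<-Add1  regs: r0:Add1,r1:4,r2:4,r3:Add3,r4:9,r5:Add2
  c6: CDB Add2=9; issue SUB r1<-Add2  regs: r0:Add1,r1:Add2,r2:4,r3:Add3,r4:9,r5:9
  c7: issue MUL r5<-Mul1  regs: r0:Add1,r1:Add2,r2:4,r3:Add3,r4:9,r5:Mul1
  c8: CDB Add1=0; issue SUB r1<-Add1  regs: r0:0,r1:Add1,r2:4,r3:Add3,r4:9,r5:Mul1

STATUS = TAG Add3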